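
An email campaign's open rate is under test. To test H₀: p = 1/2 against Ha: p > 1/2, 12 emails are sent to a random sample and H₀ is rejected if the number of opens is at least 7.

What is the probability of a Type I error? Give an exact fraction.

Under H₀, S ~ Binomial(12, 1/2), and α = P(S ≥ 7).
That's C(12,7) + C(12,8) + C(12,9) + C(12,10) + C(12,11) + C(12,12) over 2^12, i.e. (792 + 495 + 220 + 66 + 12 + 1)/4096 = 1586/4096 = 793/2048.

793/2048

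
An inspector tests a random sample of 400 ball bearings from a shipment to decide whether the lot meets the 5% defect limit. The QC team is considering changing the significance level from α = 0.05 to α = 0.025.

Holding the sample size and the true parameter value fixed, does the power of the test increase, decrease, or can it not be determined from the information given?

It decreases.

Lowering α raises the bar for rejection; under Ha, the test now fails to reject on outcomes it previously would have rejected.
Since power = 1 − β and β increases, power decreases.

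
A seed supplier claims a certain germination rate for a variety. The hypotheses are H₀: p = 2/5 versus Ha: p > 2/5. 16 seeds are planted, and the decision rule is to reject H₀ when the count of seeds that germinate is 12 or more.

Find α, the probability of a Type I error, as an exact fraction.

149405696/30517578125

Under H₀, S ~ Binomial(16, 2/5), and α = P(S ≥ 12).
Summing C(16,j)(2/5)^j(3/5)^{16−j} for j = 12,…,16 gives 149405696/30517578125.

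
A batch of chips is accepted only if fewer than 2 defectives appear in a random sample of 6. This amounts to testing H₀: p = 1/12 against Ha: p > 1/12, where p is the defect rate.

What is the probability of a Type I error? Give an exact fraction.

Under H₀, K ~ Binomial(6, 1/12); the Type I error rate is P(K ≥ 2).
Computing the lower-tail complement: 1 − 2737867/2985984 = 248117/2985984.

248117/2985984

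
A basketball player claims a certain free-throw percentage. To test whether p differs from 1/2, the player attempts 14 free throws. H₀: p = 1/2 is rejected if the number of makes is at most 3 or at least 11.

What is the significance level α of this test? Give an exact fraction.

235/4096

Under H₀, Y ~ Binomial(14, 1/2); α is the probability of landing in either tail, P(Y ≤ 3) + P(Y ≥ 11).
By symmetry, α = 2·P(Y ≤ 3) = 2·(1 + 14 + 91 + 364)/16384 = 940/16384 = 235/4096.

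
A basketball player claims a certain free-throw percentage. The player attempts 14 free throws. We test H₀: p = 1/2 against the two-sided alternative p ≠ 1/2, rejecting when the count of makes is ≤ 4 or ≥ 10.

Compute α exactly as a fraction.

1471/8192

The significance level is the null-hypothesis probability of the rejection region {≤4} ∪ {≥10}.
The two tails are symmetric, so α = 2·(1 + 14 + 91 + 364 + 1001)/2^14 = 2942/16384 = 1471/8192.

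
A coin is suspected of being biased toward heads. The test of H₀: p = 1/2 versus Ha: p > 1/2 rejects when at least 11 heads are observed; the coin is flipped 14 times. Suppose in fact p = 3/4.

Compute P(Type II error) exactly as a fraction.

64244663/134217728

β = P(fail to reject H₀ | Ha true) = P(S ≤ 10 | p = 3/4), S ~ Binomial(14, 3/4).
Adding the binomial probabilities P(S=0)+…+P(S=10) at p = 3/4 gives 64244663/134217728.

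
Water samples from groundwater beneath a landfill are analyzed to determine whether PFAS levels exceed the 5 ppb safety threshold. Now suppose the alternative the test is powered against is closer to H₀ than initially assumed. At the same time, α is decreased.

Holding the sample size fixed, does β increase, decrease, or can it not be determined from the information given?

A smaller departure from H₀ means the test statistic under Ha is distributed closer to where it would be under H₀; rejection becomes less likely. Tightening α shrinks the rejection region. When Ha holds, fewer sample outcomes clear the stricter threshold, so more fall in the acceptance region. Both changes push β in the same direction.

It increases.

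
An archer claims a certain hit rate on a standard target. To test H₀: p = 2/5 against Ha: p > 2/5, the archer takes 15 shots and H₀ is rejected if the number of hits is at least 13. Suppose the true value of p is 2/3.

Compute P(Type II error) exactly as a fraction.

13210219/14348907

A Type II error is failing to reject when Ha holds: with p = 2/3, β = P(S ≤ 12).
Equivalently, β = 1 − P(S ≥ 13) = 13210219/14348907.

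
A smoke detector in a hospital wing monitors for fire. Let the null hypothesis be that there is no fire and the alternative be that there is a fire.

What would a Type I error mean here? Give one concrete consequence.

A Type I error would mean concluding that there is a fire when in fact there is no fire. Consequence: the building is evacuated for a false alarm, disrupting work.

A Type I error is rejecting H₀ when H₀ is true.
Here that means sounding the alarm and evacuating the building when actually there is no fire.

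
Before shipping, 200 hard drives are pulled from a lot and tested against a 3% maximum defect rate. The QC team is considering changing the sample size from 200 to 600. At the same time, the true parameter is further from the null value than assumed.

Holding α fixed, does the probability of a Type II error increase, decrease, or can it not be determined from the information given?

A larger sample reduces the standard error, pulling the sampling distribution under Ha further from the non-rejection region. The further the true parameter sits from the null value, the more of the Ha sampling distribution falls in the rejection region. Both changes push β in the same direction.

It decreases.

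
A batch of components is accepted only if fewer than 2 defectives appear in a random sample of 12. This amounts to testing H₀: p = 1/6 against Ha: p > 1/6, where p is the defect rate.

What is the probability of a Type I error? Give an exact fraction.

1346704211/2176782336

α = P(reject H₀ | H₀ true) = P(S ≥ 2 | p = 1/6), S ~ Binomial(12, 1/6).
Via the complement, α = 1 − Σ_{j=0}^{1} C(12,j)(1/6)^j(5/6)^{12-j} = 1346704211/2176782336.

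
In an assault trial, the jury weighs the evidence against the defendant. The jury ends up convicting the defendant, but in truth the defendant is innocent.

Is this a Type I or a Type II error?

The null hypothesis here is that the defendant is innocent.
'Convicting the defendant' corresponds to rejecting H₀.
H₀ was rejected but H₀ is true — a Type I error (false positive).

Type I error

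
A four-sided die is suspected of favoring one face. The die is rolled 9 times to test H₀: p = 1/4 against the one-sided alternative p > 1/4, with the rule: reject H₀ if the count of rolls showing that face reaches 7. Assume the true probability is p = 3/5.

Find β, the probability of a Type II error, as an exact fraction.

Under the alternative p = 3/5, Y ~ Binomial(9, 3/5); β is the probability the test does not reject, P(Y < 7).
Adding the binomial probabilities P(Y=0)+…+P(Y=6) at p = 3/5 gives 1500416/1953125.

1500416/1953125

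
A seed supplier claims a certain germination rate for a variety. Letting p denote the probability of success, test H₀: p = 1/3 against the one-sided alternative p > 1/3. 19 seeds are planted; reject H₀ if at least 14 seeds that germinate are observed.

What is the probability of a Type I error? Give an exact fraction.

Under H₀, Y ~ Binomial(19, 1/3), and α = P(Y ≥ 14).
Summing C(19,j)(1/3)^j(2/3)^{19−j} for j = 14,…,19 gives 147529/387420489.

147529/387420489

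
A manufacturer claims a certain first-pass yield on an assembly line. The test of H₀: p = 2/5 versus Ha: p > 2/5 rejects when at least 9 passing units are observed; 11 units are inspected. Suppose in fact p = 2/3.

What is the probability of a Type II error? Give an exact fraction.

1675/2187

β = P(fail to reject H₀ | Ha true) = P(S ≤ 8 | p = 2/3), S ~ Binomial(11, 2/3).
Adding the binomial probabilities P(S=0)+…+P(S=8) at p = 2/3 gives 1675/2187.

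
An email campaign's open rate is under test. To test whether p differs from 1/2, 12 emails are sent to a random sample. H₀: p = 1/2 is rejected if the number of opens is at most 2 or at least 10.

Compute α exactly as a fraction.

79/2048

The significance level is the null-hypothesis probability of the rejection region {≤2} ∪ {≥10}.
The two tails are symmetric, so α = 2·(1 + 12 + 66)/2^12 = 158/4096 = 79/2048.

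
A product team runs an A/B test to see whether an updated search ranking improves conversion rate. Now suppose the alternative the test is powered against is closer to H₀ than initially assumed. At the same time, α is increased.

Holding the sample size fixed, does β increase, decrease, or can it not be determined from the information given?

The first change alone would make β increase; the second alone would make β decrease. Which effect dominates depends on the magnitudes, which are not given.

Cannot be determined from the information given.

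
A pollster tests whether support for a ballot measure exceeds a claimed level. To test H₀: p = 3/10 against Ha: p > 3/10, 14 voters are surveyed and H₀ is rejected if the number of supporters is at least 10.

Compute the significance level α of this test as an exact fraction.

The Type I error probability is α = P(S ≥ 10) computed under H₀, where S ~ Binomial(14, 3/10).
P(S ≥ 10) = Σ_{j=10}^{14} C(14,j)·(3/10)^j·(7/10)^{14-j} = 33313260987/20000000000000.

33313260987/20000000000000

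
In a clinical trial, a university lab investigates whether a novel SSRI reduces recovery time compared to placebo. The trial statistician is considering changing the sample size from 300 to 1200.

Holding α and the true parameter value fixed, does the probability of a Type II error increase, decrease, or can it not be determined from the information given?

It decreases.

Increasing n separates the H₀ and Ha sampling distributions, so under Ha fewer outcomes land in the acceptance region.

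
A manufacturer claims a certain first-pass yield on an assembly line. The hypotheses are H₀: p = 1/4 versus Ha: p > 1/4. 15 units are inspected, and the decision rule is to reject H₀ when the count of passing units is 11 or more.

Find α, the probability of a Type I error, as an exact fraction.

123841/1073741824

The Type I error probability is α = P(K ≥ 11) computed under H₀, where K ~ Binomial(15, 1/4).
Summing C(15,j)(1/4)^j(3/4)^{15−j} for j = 11,…,15 gives 123841/1073741824.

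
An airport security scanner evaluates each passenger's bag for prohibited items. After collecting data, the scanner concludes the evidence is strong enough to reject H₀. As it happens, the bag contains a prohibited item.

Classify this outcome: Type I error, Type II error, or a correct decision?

The conventional null hypothesis here is that the bag contains no prohibited items.
The test rejected a false H₀ — the decision matches the true state.

No error — this is a correct decision.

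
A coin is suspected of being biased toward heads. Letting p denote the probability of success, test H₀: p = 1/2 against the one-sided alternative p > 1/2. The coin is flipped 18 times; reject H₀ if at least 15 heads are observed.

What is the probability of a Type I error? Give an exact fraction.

247/65536

α = P(reject H₀ | H₀ true) = P(Y ≥ 15 | p = 1/2), with Y ~ Binomial(18, 1/2).
That's C(18,15) + C(18,16) + C(18,17) + C(18,18) over 2^18, i.e. (816 + 153 + 18 + 1)/262144 = 988/262144 = 247/65536.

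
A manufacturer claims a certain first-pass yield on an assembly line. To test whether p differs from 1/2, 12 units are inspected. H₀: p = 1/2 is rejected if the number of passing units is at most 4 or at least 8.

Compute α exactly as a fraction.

α = P(K ≤ 4 or K ≥ 8 | p = 1/2), K ~ Binomial(12, 1/2).
By symmetry, α = 2·P(K ≤ 4) = 2·(1 + 12 + 66 + 220 + 495)/4096 = 1588/4096 = 397/1024.

397/1024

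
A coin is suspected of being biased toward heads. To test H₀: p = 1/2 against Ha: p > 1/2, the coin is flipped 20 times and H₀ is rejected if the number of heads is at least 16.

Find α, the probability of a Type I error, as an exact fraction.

1549/262144

The Type I error probability is α = P(Y ≥ 16) computed under H₀, where Y ~ Binomial(20, 1/2).
That's C(20,16) + C(20,17) + C(20,18) + C(20,19) + C(20,20) over 2^20, i.e. (4845 + 1140 + 190 + 20 + 1)/1048576 = 6196/1048576 = 1549/262144.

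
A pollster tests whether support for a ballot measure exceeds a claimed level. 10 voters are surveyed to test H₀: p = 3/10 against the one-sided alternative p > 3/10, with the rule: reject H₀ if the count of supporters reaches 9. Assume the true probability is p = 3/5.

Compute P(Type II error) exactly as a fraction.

9312916/9765625

A Type II error is failing to reject when Ha holds: with p = 3/5, β = P(S ≤ 8).
Adding the binomial probabilities P(S=0)+…+P(S=8) at p = 3/5 gives 9312916/9765625.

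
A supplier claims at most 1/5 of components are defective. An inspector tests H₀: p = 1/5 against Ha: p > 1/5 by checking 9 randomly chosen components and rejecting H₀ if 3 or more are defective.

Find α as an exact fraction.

The significance level is the probability, assuming p = 1/5, of seeing 3 or more defectives in 9 draws.
α = 1 − P(S ≤ 2) = 1 − 1441792/1953125 = 511333/1953125.

511333/1953125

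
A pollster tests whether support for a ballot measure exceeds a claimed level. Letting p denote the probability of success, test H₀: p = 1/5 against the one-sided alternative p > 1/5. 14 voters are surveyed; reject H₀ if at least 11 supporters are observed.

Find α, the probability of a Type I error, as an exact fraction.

Under H₀, Y ~ Binomial(14, 1/5), and α = P(Y ≥ 11).
P(Y ≥ 11) = Σ_{j=11}^{14} C(14,j)·(1/5)^j·(4/5)^{14-j} = 24809/6103515625.

24809/6103515625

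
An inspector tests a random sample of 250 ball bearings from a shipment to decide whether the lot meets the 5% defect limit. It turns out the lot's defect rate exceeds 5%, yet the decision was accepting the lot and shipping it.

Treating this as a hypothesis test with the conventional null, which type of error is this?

The null hypothesis here is that the lot's defect rate is 5% (within specification).
'Accepting the lot and shipping it' corresponds to failing to reject H₀.
H₀ was not rejected but H₀ is false — a Type II error (false negative).

Type II error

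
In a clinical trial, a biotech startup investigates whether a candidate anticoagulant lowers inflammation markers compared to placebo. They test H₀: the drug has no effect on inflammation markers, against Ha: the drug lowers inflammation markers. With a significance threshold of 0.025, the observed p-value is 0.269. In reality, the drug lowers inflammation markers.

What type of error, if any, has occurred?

Since p = 0.269 ≥ α = 0.025, H₀ is not rejected.
H₀ is false (actually the drug lowers inflammation markers).
Failing to reject a false H₀ is a Type II error.

Type II error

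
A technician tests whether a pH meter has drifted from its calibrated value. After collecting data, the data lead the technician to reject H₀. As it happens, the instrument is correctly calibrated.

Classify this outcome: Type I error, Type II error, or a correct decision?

Type I error

The conventional null hypothesis here is that the instrument is correctly calibrated.
H₀ was rejected, but H₀ is actually true.
Rejecting a true null hypothesis is a Type I error (false positive).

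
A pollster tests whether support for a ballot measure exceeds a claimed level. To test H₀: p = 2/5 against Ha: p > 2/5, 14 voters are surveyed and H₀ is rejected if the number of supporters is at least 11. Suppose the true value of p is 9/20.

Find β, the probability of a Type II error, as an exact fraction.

A Type II error is failing to reject when Ha holds: with p = 9/20, β = P(S ≤ 10).
Adding the binomial probabilities P(S=0)+…+P(S=10) at p = 9/20 gives 809836111480091663/819200000000000000.

809836111480091663/819200000000000000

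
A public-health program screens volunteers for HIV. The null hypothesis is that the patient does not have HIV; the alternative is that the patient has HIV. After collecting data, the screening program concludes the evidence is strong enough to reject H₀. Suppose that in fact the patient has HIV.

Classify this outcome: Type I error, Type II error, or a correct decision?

The test rejected a false H₀ — the decision matches the true state.

No error (correct decision).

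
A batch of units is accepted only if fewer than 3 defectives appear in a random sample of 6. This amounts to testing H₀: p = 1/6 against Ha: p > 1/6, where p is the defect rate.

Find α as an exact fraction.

1453/23328

Under H₀, S ~ Binomial(6, 1/6); the Type I error rate is P(S ≥ 3).
Computing the lower-tail complement: 1 − 21875/23328 = 1453/23328.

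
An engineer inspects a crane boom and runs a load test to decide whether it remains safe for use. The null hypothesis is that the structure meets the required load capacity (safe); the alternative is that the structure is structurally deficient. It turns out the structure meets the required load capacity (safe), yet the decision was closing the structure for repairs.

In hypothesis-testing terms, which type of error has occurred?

'Closing the structure for repairs' corresponds to rejecting H₀.
H₀ was rejected but H₀ is true — a Type I error (false positive).

Type I error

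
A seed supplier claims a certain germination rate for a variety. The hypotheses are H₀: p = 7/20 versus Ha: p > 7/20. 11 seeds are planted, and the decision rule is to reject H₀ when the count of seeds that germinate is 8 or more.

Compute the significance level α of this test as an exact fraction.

Under H₀, K ~ Binomial(11, 7/20), and α = P(K ≥ 8).
Adding the binomial terms for j = 8 through 11 with p = 7/20 yields 62680681273/5120000000000.

62680681273/5120000000000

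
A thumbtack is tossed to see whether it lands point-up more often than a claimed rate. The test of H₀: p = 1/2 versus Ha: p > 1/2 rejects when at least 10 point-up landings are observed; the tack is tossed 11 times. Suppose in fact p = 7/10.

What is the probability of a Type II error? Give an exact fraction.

2217524751/2500000000

β = P(fail to reject H₀ | Ha true) = P(X ≤ 9 | p = 7/10), X ~ Binomial(11, 7/10).
Adding the binomial probabilities P(X=0)+…+P(X=9) at p = 7/10 gives 2217524751/2500000000.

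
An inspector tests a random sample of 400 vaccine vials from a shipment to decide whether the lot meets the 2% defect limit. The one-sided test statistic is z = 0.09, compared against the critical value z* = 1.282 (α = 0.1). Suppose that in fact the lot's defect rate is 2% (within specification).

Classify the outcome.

No error — this is a correct decision.

The conventional null hypothesis is that the lot's defect rate is 2% (within specification).
Since z = 0.09 ≤ z* = 1.282, H₀ is not rejected.
H₀ is true (actually the lot's defect rate is 2% (within specification)).
The decision matches the true state — no error.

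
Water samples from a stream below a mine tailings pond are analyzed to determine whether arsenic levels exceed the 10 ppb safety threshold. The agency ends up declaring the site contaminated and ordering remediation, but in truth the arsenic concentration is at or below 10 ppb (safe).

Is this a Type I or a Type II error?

The null hypothesis here is that the arsenic concentration is at or below 10 ppb (safe).
'Declaring the site contaminated and ordering remediation' corresponds to rejecting H₀.
H₀ was rejected but H₀ is true — a Type I error (false positive).

Type I error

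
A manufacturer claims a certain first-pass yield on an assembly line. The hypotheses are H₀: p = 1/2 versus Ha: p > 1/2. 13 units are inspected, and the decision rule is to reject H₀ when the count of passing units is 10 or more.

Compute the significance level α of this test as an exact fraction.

189/4096

Under H₀, Y ~ Binomial(13, 1/2), and α = P(Y ≥ 10).
Summing the upper tail: (286 + 78 + 13 + 1) / 2^13 = 378/8192 = 189/4096.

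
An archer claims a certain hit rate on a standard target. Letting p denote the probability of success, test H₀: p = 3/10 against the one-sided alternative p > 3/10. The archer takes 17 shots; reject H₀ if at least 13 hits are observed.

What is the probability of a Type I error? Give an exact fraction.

1032701997051/10000000000000000

Under H₀, X ~ Binomial(17, 3/10), and α = P(X ≥ 13).
Summing C(17,j)(3/10)^j(7/10)^{17−j} for j = 13,…,17 gives 1032701997051/10000000000000000.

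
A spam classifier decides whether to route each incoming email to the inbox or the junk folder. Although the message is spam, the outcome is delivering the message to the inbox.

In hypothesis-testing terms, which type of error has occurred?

Type II error

The null hypothesis here is that the message is legitimate (not spam).
'Delivering the message to the inbox' corresponds to failing to reject H₀.
H₀ was not rejected but H₀ is false — a Type II error (false negative).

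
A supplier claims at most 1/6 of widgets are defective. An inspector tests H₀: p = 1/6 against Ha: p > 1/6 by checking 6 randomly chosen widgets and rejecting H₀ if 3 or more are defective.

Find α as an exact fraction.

α = P(reject H₀ | H₀ true) = P(K ≥ 3 | p = 1/6), K ~ Binomial(6, 1/6).
Via the complement, α = 1 − Σ_{j=0}^{2} C(6,j)(1/6)^j(5/6)^{6-j} = 1453/23328.

1453/23328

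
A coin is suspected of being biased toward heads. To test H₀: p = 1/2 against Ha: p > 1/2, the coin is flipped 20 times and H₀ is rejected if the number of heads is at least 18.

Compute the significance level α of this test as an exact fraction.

211/1048576

The Type I error probability is α = P(S ≥ 18) computed under H₀, where S ~ Binomial(20, 1/2).
Summing the upper tail: (190 + 20 + 1) / 2^20 = 211/1048576.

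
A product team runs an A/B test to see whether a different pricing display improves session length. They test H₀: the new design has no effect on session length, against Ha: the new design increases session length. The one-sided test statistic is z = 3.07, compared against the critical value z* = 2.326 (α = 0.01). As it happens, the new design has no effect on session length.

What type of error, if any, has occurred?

Since z = 3.07 > z* = 2.326, H₀ is rejected.
H₀ is true (actually the new design has no effect on session length).
Rejecting a true H₀ is a Type I error.

Type I error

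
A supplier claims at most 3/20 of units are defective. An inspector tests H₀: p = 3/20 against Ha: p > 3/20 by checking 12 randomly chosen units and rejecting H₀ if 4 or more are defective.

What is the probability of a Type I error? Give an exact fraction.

The significance level is the probability, assuming p = 3/20, of seeing 4 or more defectives in 12 draws.
α = 1 − P(S ≤ 3) = 1 − 743664573512687/819200000000000 = 75535426487313/819200000000000.

75535426487313/819200000000000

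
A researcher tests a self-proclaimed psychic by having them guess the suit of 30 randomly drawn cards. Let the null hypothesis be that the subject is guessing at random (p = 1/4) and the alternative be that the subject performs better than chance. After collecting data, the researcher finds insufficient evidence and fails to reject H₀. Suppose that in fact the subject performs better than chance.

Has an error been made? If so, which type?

Type II error

H₀ was not rejected, but H₀ is actually false.
Failing to reject a false null hypothesis is a Type II error (false negative).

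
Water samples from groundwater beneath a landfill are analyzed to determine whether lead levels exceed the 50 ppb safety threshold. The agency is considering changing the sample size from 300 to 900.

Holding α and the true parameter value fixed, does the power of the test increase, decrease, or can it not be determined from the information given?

Increasing n separates the H₀ and Ha sampling distributions, so under Ha fewer outcomes land in the acceptance region.
Since power = 1 − β and β decreases, power increases.

It increases.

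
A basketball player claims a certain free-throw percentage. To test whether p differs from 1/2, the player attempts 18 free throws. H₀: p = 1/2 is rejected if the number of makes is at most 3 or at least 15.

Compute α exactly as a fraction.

Under H₀, S ~ Binomial(18, 1/2); α is the probability of landing in either tail, P(S ≤ 3) + P(S ≥ 15).
The two tails are symmetric, so α = 2·(1 + 18 + 153 + 816)/2^18 = 1976/262144 = 247/32768.

247/32768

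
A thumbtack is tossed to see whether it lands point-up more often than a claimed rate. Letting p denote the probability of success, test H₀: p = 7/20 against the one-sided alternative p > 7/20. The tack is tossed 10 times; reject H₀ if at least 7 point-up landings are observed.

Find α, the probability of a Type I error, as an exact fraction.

Under H₀, S ~ Binomial(10, 7/20), and α = P(S ≥ 7).
P(S ≥ 7) = Σ_{j=7}^{10} C(10,j)·(7/20)^j·(13/20)^{10-j} = 66622158071/2560000000000.

66622158071/2560000000000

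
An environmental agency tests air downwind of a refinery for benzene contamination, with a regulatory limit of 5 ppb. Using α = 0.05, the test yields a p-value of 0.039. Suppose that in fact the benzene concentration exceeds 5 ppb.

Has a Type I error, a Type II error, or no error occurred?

The conventional null hypothesis is that the benzene concentration is at or below 5 ppb (safe).
Since p = 0.039 < α = 0.05, H₀ is rejected.
H₀ is false (actually the benzene concentration exceeds 5 ppb).
The decision matches the true state — no error.

No error (correct decision).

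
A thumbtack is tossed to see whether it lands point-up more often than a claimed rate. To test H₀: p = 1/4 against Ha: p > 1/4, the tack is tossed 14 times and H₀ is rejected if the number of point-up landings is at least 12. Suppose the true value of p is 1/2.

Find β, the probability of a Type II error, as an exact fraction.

β = P(fail to reject H₀ | Ha true) = P(Y ≤ 11 | p = 1/2), Y ~ Binomial(14, 1/2).
Adding the binomial probabilities P(Y=0)+…+P(Y=11) at p = 1/2 gives 8139/8192.

8139/8192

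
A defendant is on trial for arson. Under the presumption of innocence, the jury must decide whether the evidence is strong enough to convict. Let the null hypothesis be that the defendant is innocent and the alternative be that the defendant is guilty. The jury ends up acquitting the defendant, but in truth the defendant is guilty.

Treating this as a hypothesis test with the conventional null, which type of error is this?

'Acquitting the defendant' corresponds to failing to reject H₀.
H₀ was not rejected but H₀ is false — a Type II error (false negative).

Type II error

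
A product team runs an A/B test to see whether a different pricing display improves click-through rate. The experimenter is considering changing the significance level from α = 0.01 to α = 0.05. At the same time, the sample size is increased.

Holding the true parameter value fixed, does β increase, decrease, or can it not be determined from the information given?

It decreases.

Relaxing α lowers the evidence threshold; under Ha, outcomes that previously fell short now trigger rejection. A larger sample reduces the standard error, pulling the sampling distribution under Ha further from the non-rejection region. Both changes push β in the same direction.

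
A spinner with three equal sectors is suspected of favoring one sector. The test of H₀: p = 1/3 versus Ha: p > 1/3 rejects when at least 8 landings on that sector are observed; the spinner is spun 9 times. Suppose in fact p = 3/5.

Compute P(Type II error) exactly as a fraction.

1815344/1953125

A Type II error is failing to reject when Ha holds: with p = 3/5, β = P(X ≤ 7).
Adding the binomial probabilities P(X=0)+…+P(X=7) at p = 3/5 gives 1815344/1953125.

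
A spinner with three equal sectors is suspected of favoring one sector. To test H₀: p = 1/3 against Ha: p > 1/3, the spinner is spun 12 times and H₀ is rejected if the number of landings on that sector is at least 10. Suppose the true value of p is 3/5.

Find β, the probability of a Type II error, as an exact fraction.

β = P(fail to reject H₀ | Ha true) = P(K ≤ 9 | p = 3/5), K ~ Binomial(12, 3/5).
Equivalently, β = 1 − P(K ≥ 10) = 44753744/48828125.

44753744/48828125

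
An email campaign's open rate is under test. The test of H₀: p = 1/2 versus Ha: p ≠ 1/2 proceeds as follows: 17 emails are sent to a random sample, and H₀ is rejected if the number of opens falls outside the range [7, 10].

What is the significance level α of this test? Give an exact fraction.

Under H₀, X ~ Binomial(17, 1/2); α is the probability of landing in either tail, P(X ≤ 6) + P(X ≥ 11).
Each tail has probability (1 + 17 + 136 + 680 + 2380 + 6188 + 12376)/131072; doubling gives α = 43556/131072 = 10889/32768.

10889/32768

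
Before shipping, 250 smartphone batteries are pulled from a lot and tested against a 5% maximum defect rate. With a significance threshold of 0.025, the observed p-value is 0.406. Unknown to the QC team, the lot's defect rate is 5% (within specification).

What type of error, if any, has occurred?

No error — this is a correct decision.

The conventional null hypothesis is that the lot's defect rate is 5% (within specification).
Since p = 0.406 ≥ α = 0.025, H₀ is not rejected.
H₀ is true (actually the lot's defect rate is 5% (within specification)).
The decision matches the true state — no error.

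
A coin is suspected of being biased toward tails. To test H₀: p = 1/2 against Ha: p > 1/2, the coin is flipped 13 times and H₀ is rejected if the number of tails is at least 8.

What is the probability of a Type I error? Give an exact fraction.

Under H₀, S ~ Binomial(13, 1/2), and α = P(S ≥ 8).
That's C(13,8) + C(13,9) + C(13,10) + C(13,11) + C(13,12) + C(13,13) over 2^13, i.e. (1287 + 715 + 286 + 78 + 13 + 1)/8192 = 2380/8192 = 595/2048.

595/2048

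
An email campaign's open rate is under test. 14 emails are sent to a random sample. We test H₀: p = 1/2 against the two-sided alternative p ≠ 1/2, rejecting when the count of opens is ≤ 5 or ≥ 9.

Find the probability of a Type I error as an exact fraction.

The significance level is the null-hypothesis probability of the rejection region {≤5} ∪ {≥9}.
By symmetry, α = 2·P(X ≤ 5) = 2·(1 + 14 + 91 + 364 + 1001 + 2002)/16384 = 6946/16384 = 3473/8192.

3473/8192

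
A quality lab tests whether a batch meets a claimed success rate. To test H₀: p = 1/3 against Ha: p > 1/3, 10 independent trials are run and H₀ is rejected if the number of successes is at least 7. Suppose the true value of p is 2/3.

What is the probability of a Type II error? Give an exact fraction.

8675/19683

A Type II error is failing to reject when Ha holds: with p = 2/3, β = P(X ≤ 6).
Equivalently, β = 1 − P(X ≥ 7) = 8675/19683.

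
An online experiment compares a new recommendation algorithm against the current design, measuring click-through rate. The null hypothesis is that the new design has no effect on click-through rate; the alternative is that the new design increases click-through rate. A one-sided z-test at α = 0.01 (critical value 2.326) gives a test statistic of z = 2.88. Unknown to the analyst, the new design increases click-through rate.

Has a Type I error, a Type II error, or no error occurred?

Since z = 2.88 > z* = 2.326, H₀ is rejected.
H₀ is false (actually the new design increases click-through rate).
The decision matches the true state — no error.

No error (correct decision).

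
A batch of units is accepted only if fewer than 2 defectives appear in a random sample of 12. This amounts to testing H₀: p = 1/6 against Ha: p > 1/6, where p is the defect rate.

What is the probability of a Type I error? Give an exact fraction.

α = P(reject H₀ | H₀ true) = P(S ≥ 2 | p = 1/6), S ~ Binomial(12, 1/6).
Via the complement, α = 1 − Σ_{j=0}^{1} C(12,j)(1/6)^j(5/6)^{12-j} = 1346704211/2176782336.

1346704211/2176782336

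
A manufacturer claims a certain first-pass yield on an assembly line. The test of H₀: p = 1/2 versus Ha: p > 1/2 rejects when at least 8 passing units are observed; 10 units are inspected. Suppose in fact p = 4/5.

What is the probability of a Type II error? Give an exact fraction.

β = P(fail to reject H₀ | Ha true) = P(Y ≤ 7 | p = 4/5), Y ~ Binomial(10, 4/5).
Adding the binomial probabilities P(Y=0)+…+P(Y=7) at p = 4/5 gives 3146489/9765625.

3146489/9765625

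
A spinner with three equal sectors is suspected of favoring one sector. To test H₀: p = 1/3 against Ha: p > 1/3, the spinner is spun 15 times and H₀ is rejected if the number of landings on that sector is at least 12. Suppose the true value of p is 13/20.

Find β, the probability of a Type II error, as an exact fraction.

A Type II error is failing to reject when Ha holds: with p = 13/20, β = P(X ≤ 11).
Adding the binomial probabilities P(X=0)+…+P(X=11) at p = 13/20 gives 6777270377107586237/8192000000000000000.

6777270377107586237/8192000000000000000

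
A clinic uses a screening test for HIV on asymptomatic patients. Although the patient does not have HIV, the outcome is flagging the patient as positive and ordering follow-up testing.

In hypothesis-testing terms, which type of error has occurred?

Type I error

The null hypothesis here is that the patient does not have HIV.
'Flagging the patient as positive and ordering follow-up testing' corresponds to rejecting H₀.
H₀ was rejected but H₀ is true — a Type I error (false positive).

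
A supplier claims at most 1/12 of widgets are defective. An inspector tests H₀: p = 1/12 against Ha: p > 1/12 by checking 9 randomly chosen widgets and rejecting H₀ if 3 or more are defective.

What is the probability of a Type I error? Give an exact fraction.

Under H₀, X ~ Binomial(9, 1/12); the Type I error rate is P(X ≥ 3).
α = 1 − P(X ≤ 2) = 1 − 19487171/20155392 = 668221/20155392.

668221/20155392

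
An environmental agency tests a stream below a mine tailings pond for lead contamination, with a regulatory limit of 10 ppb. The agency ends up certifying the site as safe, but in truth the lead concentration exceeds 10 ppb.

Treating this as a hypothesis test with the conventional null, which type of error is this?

The null hypothesis here is that the lead concentration is at or below 10 ppb (safe).
'Certifying the site as safe' corresponds to failing to reject H₀.
H₀ was not rejected but H₀ is false — a Type II error (false negative).

Type II error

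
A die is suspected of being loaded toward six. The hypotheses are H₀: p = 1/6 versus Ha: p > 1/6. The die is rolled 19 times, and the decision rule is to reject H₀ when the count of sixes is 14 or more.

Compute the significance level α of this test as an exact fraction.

1620229/25389989167104

Under H₀, X ~ Binomial(19, 1/6), and α = P(X ≥ 14).
P(X ≥ 14) = Σ_{j=14}^{19} C(19,j)·(1/6)^j·(5/6)^{19-j} = 1620229/25389989167104.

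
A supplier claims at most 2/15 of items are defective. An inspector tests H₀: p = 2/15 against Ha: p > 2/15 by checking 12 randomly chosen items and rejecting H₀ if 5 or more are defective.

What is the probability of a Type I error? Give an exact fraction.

The significance level is the probability, assuming p = 2/15, of seeing 5 or more defectives in 12 draws.
Computing the lower-tail complement: 1 − 8521938842287/8649755859375 = 127817017088/8649755859375.

127817017088/8649755859375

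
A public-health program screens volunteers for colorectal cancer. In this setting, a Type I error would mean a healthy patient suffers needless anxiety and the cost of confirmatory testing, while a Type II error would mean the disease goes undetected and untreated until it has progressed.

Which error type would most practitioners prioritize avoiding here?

The Type II consequence (the disease goes undetected and untreated until it has progressed) is more severe than the Type I consequence (a healthy patient suffers needless anxiety and the cost of confirmatory testing).

Type II error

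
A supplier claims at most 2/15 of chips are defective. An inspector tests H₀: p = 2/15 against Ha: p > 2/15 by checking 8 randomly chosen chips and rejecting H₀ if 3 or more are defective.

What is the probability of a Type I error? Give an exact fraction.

67527008/854296875

Under H₀, S ~ Binomial(8, 2/15); the Type I error rate is P(S ≥ 3).
α = 1 − P(S ≤ 2) = 1 − 786769867/854296875 = 67527008/854296875.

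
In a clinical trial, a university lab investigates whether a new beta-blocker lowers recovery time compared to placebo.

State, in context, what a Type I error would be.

A Type I error would mean concluding that the drug lowers recovery time when in fact the drug has no effect on recovery time.

With the conventional null hypothesis that the drug has no effect on recovery time:
A Type I error is rejecting H₀ when H₀ is true.
Here that means concluding that the drug is effective when actually the drug has no effect on recovery time.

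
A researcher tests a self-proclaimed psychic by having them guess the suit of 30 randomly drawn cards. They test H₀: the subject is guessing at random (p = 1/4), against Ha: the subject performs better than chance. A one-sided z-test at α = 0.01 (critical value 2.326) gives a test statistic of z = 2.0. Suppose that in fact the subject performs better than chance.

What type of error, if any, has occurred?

Type II error

Since z = 2.0 ≤ z* = 2.326, H₀ is not rejected.
H₀ is false (actually the subject performs better than chance).
Failing to reject a false H₀ is a Type II error.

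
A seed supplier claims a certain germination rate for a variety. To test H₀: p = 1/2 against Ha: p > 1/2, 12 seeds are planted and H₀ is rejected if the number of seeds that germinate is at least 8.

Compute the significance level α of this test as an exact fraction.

397/2048

The Type I error probability is α = P(K ≥ 8) computed under H₀, where K ~ Binomial(12, 1/2).
P(K ≥ 8) = [C(12,8) + C(12,9) + C(12,10) + C(12,11) + C(12,12)] / 2^12 = (495 + 220 + 66 + 12 + 1) / 4096 = 794/4096 = 397/2048.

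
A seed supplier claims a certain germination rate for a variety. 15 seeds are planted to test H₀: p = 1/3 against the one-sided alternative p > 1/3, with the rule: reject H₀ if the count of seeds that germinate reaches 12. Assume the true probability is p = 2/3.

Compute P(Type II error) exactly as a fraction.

11346539/14348907

β = P(fail to reject H₀ | Ha true) = P(Y ≤ 11 | p = 2/3), Y ~ Binomial(15, 2/3).
Adding the binomial probabilities P(Y=0)+…+P(Y=11) at p = 2/3 gives 11346539/14348907.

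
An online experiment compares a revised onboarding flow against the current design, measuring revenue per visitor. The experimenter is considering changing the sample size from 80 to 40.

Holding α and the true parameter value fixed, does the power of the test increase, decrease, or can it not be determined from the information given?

A smaller sample increases the standard error, so the sampling distributions under H₀ and Ha overlap more.
Since power = 1 − β and β increases, power decreases.

It decreases.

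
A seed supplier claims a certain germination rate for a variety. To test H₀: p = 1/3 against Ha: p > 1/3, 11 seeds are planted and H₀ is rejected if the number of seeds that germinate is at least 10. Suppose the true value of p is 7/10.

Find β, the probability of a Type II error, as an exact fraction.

2217524751/2500000000

A Type II error is failing to reject when Ha holds: with p = 7/10, β = P(S ≤ 9).
Adding the binomial probabilities P(S=0)+…+P(S=9) at p = 7/10 gives 2217524751/2500000000.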